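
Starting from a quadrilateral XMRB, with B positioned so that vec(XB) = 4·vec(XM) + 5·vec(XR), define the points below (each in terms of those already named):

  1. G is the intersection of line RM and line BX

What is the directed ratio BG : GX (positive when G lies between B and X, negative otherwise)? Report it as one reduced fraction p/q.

BG:GX = 8

Work in coordinates with X = (0, 0), M = (1, 0), R = (0, 1), B = (4, 5).
1. G is the intersection of line RM and line BX ⇒ G = (4/9, 5/9)
G = B + t·(X−B) with t = 8/9, so BG:GX = t:(1−t) = 8/9:1/9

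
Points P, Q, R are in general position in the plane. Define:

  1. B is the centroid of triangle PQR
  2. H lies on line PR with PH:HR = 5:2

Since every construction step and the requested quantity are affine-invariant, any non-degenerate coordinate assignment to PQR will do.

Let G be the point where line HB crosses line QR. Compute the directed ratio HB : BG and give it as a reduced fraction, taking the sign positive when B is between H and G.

Work in coordinates with P = (0, 0), Q = (1, 0), R = (0, 1).
1. B is the centroid of triangle PQR ⇒ B = (1/3, 1/3)
2. H lies on line PR with PH:HR = 5:2 ⇒ H = (0, 5/7)
line HB meets QR at G = (-2, 3)
B = H + t·(G−H) with t = -1/6, so HB:BG = -1/6:7/6

HB:BG = -1/7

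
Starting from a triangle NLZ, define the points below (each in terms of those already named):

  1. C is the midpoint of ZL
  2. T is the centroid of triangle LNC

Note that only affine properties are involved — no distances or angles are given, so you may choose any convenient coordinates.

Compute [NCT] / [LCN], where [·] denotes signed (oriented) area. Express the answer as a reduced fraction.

[NCT]:[LCN] = -1/3

Set N = (0, 0), L = (1, 0), Z = (0, 1); any affine frame gives the same invariant.
1. C is the midpoint of ZL ⇒ C = (1/2, 1/2)
2. T is the centroid of triangle LNC ⇒ T = (1/2, 1/6)
2·[NCT] = -1/6, 2·[LCN] = 1/2
[NCT]:[LCN] = -1/6:1/2 = -1/3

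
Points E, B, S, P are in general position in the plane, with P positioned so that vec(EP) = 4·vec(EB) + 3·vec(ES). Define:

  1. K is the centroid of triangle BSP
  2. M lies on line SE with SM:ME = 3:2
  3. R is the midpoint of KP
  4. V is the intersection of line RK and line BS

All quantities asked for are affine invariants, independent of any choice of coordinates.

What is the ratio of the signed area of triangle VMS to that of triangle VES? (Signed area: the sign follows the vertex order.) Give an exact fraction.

[VMS]:[VES] = 3/5

Choose coordinates E = (0, 0), B = (1, 0), S = (0, 1), P = (4, 3).
1. K is the centroid of triangle BSP ⇒ K = (5/3, 4/3)
2. M lies on line SE with SM:ME = 3:2 ⇒ M = (0, 2/5)
3. R is the midpoint of KP ⇒ R = (17/6, 13/6)
4. V is the intersection of line RK and line BS ⇒ V = (1/2, 1/2)
2·[VMS] = -3/10, 2·[VES] = -1/2
[VMS]:[VES] = -3/10:-1/2 = 3/5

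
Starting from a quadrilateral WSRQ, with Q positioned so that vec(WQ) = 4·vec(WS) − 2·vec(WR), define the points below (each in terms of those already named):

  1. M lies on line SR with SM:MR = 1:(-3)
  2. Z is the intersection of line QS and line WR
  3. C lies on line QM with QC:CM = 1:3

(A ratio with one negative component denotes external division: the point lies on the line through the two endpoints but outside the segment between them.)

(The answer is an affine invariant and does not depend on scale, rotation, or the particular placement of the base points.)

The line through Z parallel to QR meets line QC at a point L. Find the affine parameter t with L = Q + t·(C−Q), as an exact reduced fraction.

Set W = (0, 0), S = (1, 0), R = (0, 1), Q = (4, -2); any affine frame gives the same invariant.
1. M lies on line SR with SM:MR = 1:(-3) ⇒ M = (3/2, -1/2)
2. Z is the intersection of line QS and line WR ⇒ Z = (0, 2/3)
3. C lies on line QM with QC:CM = 1:3 ⇒ C = (27/8, -13/8)
through Z parallel to QR: direction (-4, 3); meets QC at L = (16/9, -2/3)
L = Q + t·(C−Q) with t = 32/9

t = 32/9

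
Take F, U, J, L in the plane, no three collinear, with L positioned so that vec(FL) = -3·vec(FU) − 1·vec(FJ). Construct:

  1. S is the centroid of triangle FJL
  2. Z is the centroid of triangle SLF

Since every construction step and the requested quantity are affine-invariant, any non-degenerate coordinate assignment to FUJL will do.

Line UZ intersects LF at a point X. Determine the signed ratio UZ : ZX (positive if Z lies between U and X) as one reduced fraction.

Choose coordinates F = (0, 0), U = (1, 0), J = (0, 1), L = (-3, -1).
1. S is the centroid of triangle FJL ⇒ S = (-1, 0)
2. Z is the centroid of triangle SLF ⇒ Z = (-4/3, -1/3)
line UZ meets LF at X = (-3/4, -1/4)
Z = U + t·(X−U) with t = 4/3, so UZ:ZX = 4/3:-1/3

UZ:ZX = -4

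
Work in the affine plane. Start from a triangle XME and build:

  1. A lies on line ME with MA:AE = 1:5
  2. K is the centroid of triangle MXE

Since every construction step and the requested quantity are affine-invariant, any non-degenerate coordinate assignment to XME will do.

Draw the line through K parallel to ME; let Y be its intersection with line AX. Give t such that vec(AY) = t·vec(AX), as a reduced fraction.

t = 1/3

Choose coordinates X = (0, 0), M = (1, 0), E = (0, 1).
1. A lies on line ME with MA:AE = 1:5 ⇒ A = (5/6, 1/6)
2. K is the centroid of triangle MXE ⇒ K = (1/3, 1/3)
through K parallel to ME: direction (-1, 1); meets AX at Y = (5/9, 1/9)
Y = A + t·(X−A) with t = 1/3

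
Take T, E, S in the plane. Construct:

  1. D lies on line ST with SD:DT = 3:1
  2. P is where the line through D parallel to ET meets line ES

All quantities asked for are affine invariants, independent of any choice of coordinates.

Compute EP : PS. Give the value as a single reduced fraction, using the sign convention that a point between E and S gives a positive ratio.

Assign T = (0, 0), E = (1, 0), S = (0, 1) — the answer is frame-independent, so this choice is without loss of generality.
1. D lies on line ST with SD:DT = 3:1 ⇒ D = (0, 1/4)
2. P is where the line through D parallel to ET meets line ES ⇒ P = (3/4, 1/4)
P = E + t·(S−E) with t = 1/4, so EP:PS = t:(1−t) = 1/4:3/4

EP:PS = 1/3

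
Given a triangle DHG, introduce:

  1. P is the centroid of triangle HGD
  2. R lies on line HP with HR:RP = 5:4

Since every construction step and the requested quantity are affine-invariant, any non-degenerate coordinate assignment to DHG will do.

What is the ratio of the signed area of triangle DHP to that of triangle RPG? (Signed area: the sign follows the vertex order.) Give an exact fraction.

[DHP]:[RPG] = -9/4

Assign D = (0, 0), H = (1, 0), G = (0, 1) — the answer is frame-independent, so this choice is without loss of generality.
1. P is the centroid of triangle HGD ⇒ P = (1/3, 1/3)
2. R lies on line HP with HR:RP = 5:4 ⇒ R = (17/27, 5/27)
2·[DHP] = 1/3, 2·[RPG] = -4/27
[DHP]:[RPG] = 1/3:-4/27 = -9/4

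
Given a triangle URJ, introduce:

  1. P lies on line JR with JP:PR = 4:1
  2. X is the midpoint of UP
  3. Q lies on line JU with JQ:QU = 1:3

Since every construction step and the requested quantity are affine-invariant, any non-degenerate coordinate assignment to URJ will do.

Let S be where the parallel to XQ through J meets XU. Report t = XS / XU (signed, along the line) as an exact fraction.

t = -1/3

Choose coordinates U = (0, 0), R = (1, 0), J = (0, 1).
1. P lies on line JR with JP:PR = 4:1 ⇒ P = (4/5, 1/5)
2. X is the midpoint of UP ⇒ X = (2/5, 1/10)
3. Q lies on line JU with JQ:QU = 1:3 ⇒ Q = (0, 3/4)
through J parallel to XQ: direction (-2/5, 13/20); meets XU at S = (8/15, 2/15)
S = X + t·(U−X) with t = -1/3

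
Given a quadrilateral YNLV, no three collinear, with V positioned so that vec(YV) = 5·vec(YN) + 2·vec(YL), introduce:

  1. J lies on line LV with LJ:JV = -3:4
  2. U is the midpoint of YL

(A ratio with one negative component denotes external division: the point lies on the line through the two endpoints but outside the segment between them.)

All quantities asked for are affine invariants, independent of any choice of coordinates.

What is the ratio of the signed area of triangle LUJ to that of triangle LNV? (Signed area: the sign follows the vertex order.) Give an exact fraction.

Work in coordinates with Y = (0, 0), N = (1, 0), L = (0, 1), V = (5, 2).
1. J lies on line LV with LJ:JV = -3:4 ⇒ J = (-15, -2)
2. U is the midpoint of YL ⇒ U = (0, 1/2)
2·[LUJ] = -15/2, 2·[LNV] = 6
[LUJ]:[LNV] = -15/2:6 = -5/4

[LUJ]:[LNV] = -5/4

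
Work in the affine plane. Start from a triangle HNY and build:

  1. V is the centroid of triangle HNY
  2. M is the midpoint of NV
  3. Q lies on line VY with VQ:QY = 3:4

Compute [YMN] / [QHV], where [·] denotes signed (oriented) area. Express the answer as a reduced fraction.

[YMN]:[QHV] = 7/6

Work in coordinates with H = (0, 0), N = (1, 0), Y = (0, 1).
1. V is the centroid of triangle HNY ⇒ V = (1/3, 1/3)
2. M is the midpoint of NV ⇒ M = (2/3, 1/6)
3. Q lies on line VY with VQ:QY = 3:4 ⇒ Q = (4/21, 13/21)
2·[YMN] = 1/6, 2·[QHV] = 1/7
[YMN]:[QHV] = 1/6:1/7 = 7/6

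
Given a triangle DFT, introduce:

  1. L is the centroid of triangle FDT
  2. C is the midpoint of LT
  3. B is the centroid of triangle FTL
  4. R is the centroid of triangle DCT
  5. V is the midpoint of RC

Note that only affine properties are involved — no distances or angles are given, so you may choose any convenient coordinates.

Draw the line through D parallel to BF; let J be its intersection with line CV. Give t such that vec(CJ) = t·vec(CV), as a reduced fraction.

Set D = (0, 0), F = (1, 0), T = (0, 1); any affine frame gives the same invariant.
1. L is the centroid of triangle FDT ⇒ L = (1/3, 1/3)
2. C is the midpoint of LT ⇒ C = (1/6, 2/3)
3. B is the centroid of triangle FTL ⇒ B = (4/9, 4/9)
4. R is the centroid of triangle DCT ⇒ R = (1/18, 5/9)
5. V is the midpoint of RC ⇒ V = (1/9, 11/18)
through D parallel to BF: direction (5/9, -4/9); meets CV at J = (-5/18, 2/9)
J = C + t·(V−C) with t = 8

t = 8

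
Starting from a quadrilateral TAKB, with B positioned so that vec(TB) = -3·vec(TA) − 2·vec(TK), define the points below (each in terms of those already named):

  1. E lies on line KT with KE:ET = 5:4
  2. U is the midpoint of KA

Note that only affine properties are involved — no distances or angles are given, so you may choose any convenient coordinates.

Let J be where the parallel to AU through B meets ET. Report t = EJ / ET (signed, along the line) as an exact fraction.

t = 49/4

Choose coordinates T = (0, 0), A = (1, 0), K = (0, 1), B = (-3, -2).
1. E lies on line KT with KE:ET = 5:4 ⇒ E = (0, 4/9)
2. U is the midpoint of KA ⇒ U = (1/2, 1/2)
through B parallel to AU: direction (-1/2, 1/2); meets ET at J = (0, -5)
J = E + t·(T−E) with t = 49/4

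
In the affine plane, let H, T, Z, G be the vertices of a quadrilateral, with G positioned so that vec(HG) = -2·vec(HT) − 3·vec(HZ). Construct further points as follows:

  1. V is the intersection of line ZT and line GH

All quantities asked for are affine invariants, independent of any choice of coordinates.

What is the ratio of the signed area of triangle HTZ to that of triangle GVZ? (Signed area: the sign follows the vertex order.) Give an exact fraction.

[HTZ]:[GVZ] = 5/12

Set H = (0, 0), T = (1, 0), Z = (0, 1), G = (-2, -3); any affine frame gives the same invariant.
1. V is the intersection of line ZT and line GH ⇒ V = (2/5, 3/5)
2·[HTZ] = 1, 2·[GVZ] = 12/5
[HTZ]:[GVZ] = 1:12/5 = 5/12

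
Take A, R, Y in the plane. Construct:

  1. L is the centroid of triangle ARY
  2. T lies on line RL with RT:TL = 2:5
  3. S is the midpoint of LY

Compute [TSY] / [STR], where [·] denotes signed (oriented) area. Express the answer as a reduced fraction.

[TSY]:[STR] = -5/2

Work in coordinates with A = (0, 0), R = (1, 0), Y = (0, 1).
1. L is the centroid of triangle ARY ⇒ L = (1/3, 1/3)
2. T lies on line RL with RT:TL = 2:5 ⇒ T = (17/21, 2/21)
3. S is the midpoint of LY ⇒ S = (1/6, 2/3)
2·[TSY] = -5/42, 2·[STR] = 1/21
[TSY]:[STR] = -5/42:1/21 = -5/2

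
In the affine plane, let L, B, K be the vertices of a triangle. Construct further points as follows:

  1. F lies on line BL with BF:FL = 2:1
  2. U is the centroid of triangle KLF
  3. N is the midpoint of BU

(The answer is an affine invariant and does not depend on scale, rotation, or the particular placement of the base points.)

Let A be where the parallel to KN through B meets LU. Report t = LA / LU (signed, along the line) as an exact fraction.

Set L = (0, 0), B = (1, 0), K = (0, 1); any affine frame gives the same invariant.
1. F lies on line BL with BF:FL = 2:1 ⇒ F = (1/3, 0)
2. U is the centroid of triangle KLF ⇒ U = (1/9, 1/3)
3. N is the midpoint of BU ⇒ N = (5/9, 1/6)
through B parallel to KN: direction (5/9, -5/6); meets LU at A = (1/3, 1)
A = L + t·(U−L) with t = 3

t = 3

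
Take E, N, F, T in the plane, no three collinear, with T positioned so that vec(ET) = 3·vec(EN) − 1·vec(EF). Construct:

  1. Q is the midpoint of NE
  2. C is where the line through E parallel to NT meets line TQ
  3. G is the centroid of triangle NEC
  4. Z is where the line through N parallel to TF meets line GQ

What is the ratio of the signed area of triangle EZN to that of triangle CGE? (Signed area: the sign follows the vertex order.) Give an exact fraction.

[EZN]:[CGE] = -3/2

Work in coordinates with E = (0, 0), N = (1, 0), F = (0, 1), T = (3, -1).
1. Q is the midpoint of NE ⇒ Q = (1/2, 0)
2. C is where the line through E parallel to NT meets line TQ ⇒ C = (-2, 1)
3. G is the centroid of triangle NEC ⇒ G = (-1/3, 1/3)
4. Z is where the line through N parallel to TF meets line GQ ⇒ Z = (7/4, -1/2)
2·[EZN] = 1/2, 2·[CGE] = -1/3
[EZN]:[CGE] = 1/2:-1/3 = -3/2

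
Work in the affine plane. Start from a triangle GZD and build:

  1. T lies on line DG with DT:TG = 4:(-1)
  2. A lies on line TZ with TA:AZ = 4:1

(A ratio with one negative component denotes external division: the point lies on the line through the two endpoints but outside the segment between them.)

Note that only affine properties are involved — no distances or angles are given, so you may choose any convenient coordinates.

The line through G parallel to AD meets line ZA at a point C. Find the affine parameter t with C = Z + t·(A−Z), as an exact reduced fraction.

Set G = (0, 0), Z = (1, 0), D = (0, 1); any affine frame gives the same invariant.
1. T lies on line DG with DT:TG = 4:(-1) ⇒ T = (0, -1/3)
2. A lies on line TZ with TA:AZ = 4:1 ⇒ A = (4/5, -1/15)
through G parallel to AD: direction (-4/5, 16/15); meets ZA at C = (1/5, -4/15)
C = Z + t·(A−Z) with t = 4

t = 4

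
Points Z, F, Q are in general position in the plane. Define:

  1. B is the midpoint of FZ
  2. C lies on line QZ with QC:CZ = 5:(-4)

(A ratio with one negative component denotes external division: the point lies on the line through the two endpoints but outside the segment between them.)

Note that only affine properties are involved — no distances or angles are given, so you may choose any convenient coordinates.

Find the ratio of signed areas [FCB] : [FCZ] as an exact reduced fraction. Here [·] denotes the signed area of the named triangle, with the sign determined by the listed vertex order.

[FCB]:[FCZ] = 1/2

Choose coordinates Z = (0, 0), F = (1, 0), Q = (0, 1).
1. B is the midpoint of FZ ⇒ B = (1/2, 0)
2. C lies on line QZ with QC:CZ = 5:(-4) ⇒ C = (0, -4)
2·[FCB] = -2, 2·[FCZ] = -4
[FCB]:[FCZ] = -2:-4 = 1/2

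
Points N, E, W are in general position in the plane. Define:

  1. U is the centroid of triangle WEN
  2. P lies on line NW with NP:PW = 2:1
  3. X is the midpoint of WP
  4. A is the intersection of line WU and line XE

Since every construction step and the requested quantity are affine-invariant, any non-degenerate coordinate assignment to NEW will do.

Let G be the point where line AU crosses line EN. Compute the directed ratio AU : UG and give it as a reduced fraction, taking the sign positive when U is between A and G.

Assign N = (0, 0), E = (1, 0), W = (0, 1) — the answer is frame-independent, so this choice is without loss of generality.
1. U is the centroid of triangle WEN ⇒ U = (1/3, 1/3)
2. P lies on line NW with NP:PW = 2:1 ⇒ P = (0, 2/3)
3. X is the midpoint of WP ⇒ X = (0, 5/6)
4. A is the intersection of line WU and line XE ⇒ A = (1/7, 5/7)
line AU meets EN at G = (1/2, 0)
U = A + t·(G−A) with t = 8/15, so AU:UG = 8/15:7/15

AU:UG = 8/7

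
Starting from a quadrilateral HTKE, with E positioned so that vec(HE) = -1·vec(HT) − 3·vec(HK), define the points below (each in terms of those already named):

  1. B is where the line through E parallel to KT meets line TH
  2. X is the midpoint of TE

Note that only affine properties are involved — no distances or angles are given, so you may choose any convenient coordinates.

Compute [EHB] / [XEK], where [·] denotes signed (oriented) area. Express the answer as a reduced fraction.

[EHB]:[XEK] = -24/5

Assign H = (0, 0), T = (1, 0), K = (0, 1), E = (-1, -3) — the answer is frame-independent, so this choice is without loss of generality.
1. B is where the line through E parallel to KT meets line TH ⇒ B = (-4, 0)
2. X is the midpoint of TE ⇒ X = (0, -3/2)
2·[EHB] = 12, 2·[XEK] = -5/2
[EHB]:[XEK] = 12:-5/2 = -24/5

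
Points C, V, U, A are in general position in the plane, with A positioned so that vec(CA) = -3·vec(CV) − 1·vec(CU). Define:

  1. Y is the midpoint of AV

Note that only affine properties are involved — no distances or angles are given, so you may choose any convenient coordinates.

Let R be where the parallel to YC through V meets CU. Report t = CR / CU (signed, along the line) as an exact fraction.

t = -1/2

Choose coordinates C = (0, 0), V = (1, 0), U = (0, 1), A = (-3, -1).
1. Y is the midpoint of AV ⇒ Y = (-1, -1/2)
through V parallel to YC: direction (1, 1/2); meets CU at R = (0, -1/2)
R = C + t·(U−C) with t = -1/2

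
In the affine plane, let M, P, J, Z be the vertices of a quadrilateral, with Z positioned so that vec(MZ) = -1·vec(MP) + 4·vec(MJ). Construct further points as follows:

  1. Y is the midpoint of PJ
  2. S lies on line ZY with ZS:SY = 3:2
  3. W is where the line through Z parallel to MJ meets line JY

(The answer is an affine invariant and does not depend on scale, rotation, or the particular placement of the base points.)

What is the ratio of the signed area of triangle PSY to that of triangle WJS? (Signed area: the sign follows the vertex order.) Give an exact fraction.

[PSY]:[WJS] = 1/2

Choose coordinates M = (0, 0), P = (1, 0), J = (0, 1), Z = (-1, 4).
1. Y is the midpoint of PJ ⇒ Y = (1/2, 1/2)
2. S lies on line ZY with ZS:SY = 3:2 ⇒ S = (-1/10, 19/10)
3. W is where the line through Z parallel to MJ meets line JY ⇒ W = (-1, 2)
2·[PSY] = 2/5, 2·[WJS] = 4/5
[PSY]:[WJS] = 2/5:4/5 = 1/2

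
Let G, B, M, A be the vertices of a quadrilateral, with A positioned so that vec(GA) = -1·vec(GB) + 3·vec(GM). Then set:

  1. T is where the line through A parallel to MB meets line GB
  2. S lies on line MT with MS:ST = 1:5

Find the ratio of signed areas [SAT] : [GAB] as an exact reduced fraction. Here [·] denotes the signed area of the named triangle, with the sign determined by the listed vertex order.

[SAT]:[GAB] = 5/6

Set G = (0, 0), B = (1, 0), M = (0, 1), A = (-1, 3); any affine frame gives the same invariant.
1. T is where the line through A parallel to MB meets line GB ⇒ T = (2, 0)
2. S lies on line MT with MS:ST = 1:5 ⇒ S = (1/3, 5/6)
2·[SAT] = -5/2, 2·[GAB] = -3
[SAT]:[GAB] = -5/2:-3 = 5/6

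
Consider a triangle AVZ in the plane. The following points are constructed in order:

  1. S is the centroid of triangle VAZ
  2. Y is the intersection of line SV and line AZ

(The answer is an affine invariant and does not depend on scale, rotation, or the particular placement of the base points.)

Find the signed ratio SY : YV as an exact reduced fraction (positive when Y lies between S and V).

Set A = (0, 0), V = (1, 0), Z = (0, 1); any affine frame gives the same invariant.
1. S is the centroid of triangle VAZ ⇒ S = (1/3, 1/3)
2. Y is the intersection of line SV and line AZ ⇒ Y = (0, 1/2)
Y = S + t·(V−S) with t = -1/2, so SY:YV = t:(1−t) = -1/2:3/2

SY:YV = -1/3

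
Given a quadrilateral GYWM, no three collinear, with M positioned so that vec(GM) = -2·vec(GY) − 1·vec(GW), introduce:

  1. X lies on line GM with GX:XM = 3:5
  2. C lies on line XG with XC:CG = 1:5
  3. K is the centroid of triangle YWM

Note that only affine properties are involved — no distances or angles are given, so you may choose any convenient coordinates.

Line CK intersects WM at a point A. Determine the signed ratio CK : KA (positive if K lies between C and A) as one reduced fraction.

Set G = (0, 0), Y = (1, 0), W = (0, 1), M = (-2, -1); any affine frame gives the same invariant.
1. X lies on line GM with GX:XM = 3:5 ⇒ X = (-3/4, -3/8)
2. C lies on line XG with XC:CG = 1:5 ⇒ C = (-5/8, -5/16)
3. K is the centroid of triangle YWM ⇒ K = (-1/3, 0)
line CK meets WM at A = (9, 10)
K = C + t·(A−C) with t = 1/33, so CK:KA = 1/33:32/33

CK:KA = 1/32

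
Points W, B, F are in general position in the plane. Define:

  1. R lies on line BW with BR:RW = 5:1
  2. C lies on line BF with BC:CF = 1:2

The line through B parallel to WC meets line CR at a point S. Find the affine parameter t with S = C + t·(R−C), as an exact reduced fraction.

t = 6

Choose coordinates W = (0, 0), B = (1, 0), F = (0, 1).
1. R lies on line BW with BR:RW = 5:1 ⇒ R = (1/6, 0)
2. C lies on line BF with BC:CF = 1:2 ⇒ C = (2/3, 1/3)
through B parallel to WC: direction (2/3, 1/3); meets CR at S = (-7/3, -5/3)
S = C + t·(R−C) with t = 6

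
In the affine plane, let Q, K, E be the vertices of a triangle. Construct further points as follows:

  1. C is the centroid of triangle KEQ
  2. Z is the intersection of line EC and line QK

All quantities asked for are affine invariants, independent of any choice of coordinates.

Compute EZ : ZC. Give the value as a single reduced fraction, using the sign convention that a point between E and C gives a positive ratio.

EZ:ZC = -3

Assign Q = (0, 0), K = (1, 0), E = (0, 1) — the answer is frame-independent, so this choice is without loss of generality.
1. C is the centroid of triangle KEQ ⇒ C = (1/3, 1/3)
2. Z is the intersection of line EC and line QK ⇒ Z = (1/2, 0)
Z = E + t·(C−E) with t = 3/2, so EZ:ZC = t:(1−t) = 3/2:-1/2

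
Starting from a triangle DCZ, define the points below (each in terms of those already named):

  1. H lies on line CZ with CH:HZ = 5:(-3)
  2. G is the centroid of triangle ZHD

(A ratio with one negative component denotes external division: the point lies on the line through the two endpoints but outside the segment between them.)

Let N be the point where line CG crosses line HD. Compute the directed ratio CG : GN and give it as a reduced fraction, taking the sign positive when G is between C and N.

CG:GN = 4

Set D = (0, 0), C = (1, 0), Z = (0, 1); any affine frame gives the same invariant.
1. H lies on line CZ with CH:HZ = 5:(-3) ⇒ H = (-3/2, 5/2)
2. G is the centroid of triangle ZHD ⇒ G = (-1/2, 7/6)
line CG meets HD at N = (-7/8, 35/24)
G = C + t·(N−C) with t = 4/5, so CG:GN = 4/5:1/5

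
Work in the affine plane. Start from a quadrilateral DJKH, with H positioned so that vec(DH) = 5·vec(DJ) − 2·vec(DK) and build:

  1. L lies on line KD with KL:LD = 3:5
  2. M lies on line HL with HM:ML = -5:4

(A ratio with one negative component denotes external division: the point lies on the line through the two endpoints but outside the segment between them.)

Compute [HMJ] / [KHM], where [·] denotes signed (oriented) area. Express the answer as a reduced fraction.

[HMJ]:[KHM] = -4/15

Assign D = (0, 0), J = (1, 0), K = (0, 1), H = (5, -2) — the answer is frame-independent, so this choice is without loss of generality.
1. L lies on line KD with KL:LD = 3:5 ⇒ L = (0, 5/8)
2. M lies on line HL with HM:ML = -5:4 ⇒ M = (-20, 89/8)
2·[HMJ] = 5/2, 2·[KHM] = -75/8
[HMJ]:[KHM] = 5/2:-75/8 = -4/15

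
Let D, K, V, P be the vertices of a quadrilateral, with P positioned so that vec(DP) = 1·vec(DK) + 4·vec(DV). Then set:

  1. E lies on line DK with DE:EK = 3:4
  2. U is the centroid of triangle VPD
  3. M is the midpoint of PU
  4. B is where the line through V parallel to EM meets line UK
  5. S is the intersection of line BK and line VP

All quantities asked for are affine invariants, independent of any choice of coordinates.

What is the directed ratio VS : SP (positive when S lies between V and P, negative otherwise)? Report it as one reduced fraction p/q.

Set D = (0, 0), K = (1, 0), V = (0, 1), P = (1, 4); any affine frame gives the same invariant.
1. E lies on line DK with DE:EK = 3:4 ⇒ E = (3/7, 0)
2. U is the centroid of triangle VPD ⇒ U = (1/3, 5/3)
3. M is the midpoint of PU ⇒ M = (2/3, 17/6)
4. B is where the line through V parallel to EM meets line UK ⇒ B = (5/48, 215/96)
5. S is the intersection of line BK and line VP ⇒ S = (3/11, 20/11)
S = V + t·(P−V) with t = 3/11, so VS:SP = t:(1−t) = 3/11:8/11

VS:SP = 3/8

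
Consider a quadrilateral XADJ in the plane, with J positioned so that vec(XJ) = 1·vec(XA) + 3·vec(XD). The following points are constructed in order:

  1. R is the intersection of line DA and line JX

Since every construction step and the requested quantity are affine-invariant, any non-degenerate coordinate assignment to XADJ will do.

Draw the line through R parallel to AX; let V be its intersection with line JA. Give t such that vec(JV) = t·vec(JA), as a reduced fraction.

t = 3/4

Assign X = (0, 0), A = (1, 0), D = (0, 1), J = (1, 3) — the answer is frame-independent, so this choice is without loss of generality.
1. R is the intersection of line DA and line JX ⇒ R = (1/4, 3/4)
through R parallel to AX: direction (-1, 0); meets JA at V = (1, 3/4)
V = J + t·(A−J) with t = 3/4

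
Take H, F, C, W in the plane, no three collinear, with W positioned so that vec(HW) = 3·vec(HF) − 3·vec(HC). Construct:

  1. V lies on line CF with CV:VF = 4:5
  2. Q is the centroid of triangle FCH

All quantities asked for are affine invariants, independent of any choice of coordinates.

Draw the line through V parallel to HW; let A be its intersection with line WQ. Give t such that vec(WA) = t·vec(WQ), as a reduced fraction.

Set H = (0, 0), F = (1, 0), C = (0, 1), W = (3, -3); any affine frame gives the same invariant.
1. V lies on line CF with CV:VF = 4:5 ⇒ V = (4/9, 5/9)
2. Q is the centroid of triangle FCH ⇒ Q = (1/3, 1/3)
through V parallel to HW: direction (3, -3); meets WQ at A = (-1, 2)
A = W + t·(Q−W) with t = 3/2

t = 3/2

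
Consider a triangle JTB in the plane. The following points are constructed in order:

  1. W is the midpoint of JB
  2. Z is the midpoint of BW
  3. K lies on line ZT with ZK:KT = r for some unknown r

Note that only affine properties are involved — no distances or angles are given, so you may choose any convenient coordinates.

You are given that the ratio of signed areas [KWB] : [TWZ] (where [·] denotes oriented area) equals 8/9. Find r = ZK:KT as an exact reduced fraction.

Assign J = (0, 0), T = (1, 0), B = (0, 1) — the answer is frame-independent, so this choice is without loss of generality.
1. W is the midpoint of JB ⇒ W = (0, 1/2)
2. Z is the midpoint of BW ⇒ Z = (0, 3/4)
3. With ZK:KT = r, write λ = r/(r+1) so K = Z + λ·(T−Z); K is affine-linear in λ
Every point depending on K is an affine combination of K and λ-independent points, so each such coordinate is linear in λ; the λ² term in each signed area is a multiple of (T−Z)×(T−Z) = 0, so 2·[KWB] and 2·[TWZ] are each linear in λ. Evaluating at λ=0 and λ=1:
  2·[KWB] = -1/2·λ,   2·[TWZ] = -1/4
So [KWB]:[TWZ] = (-1/2·λ) / (-1/4). Setting this equal to 8/9:
  -1/2·λ = 8/9·(-1/4)  ⇒  λ = 4/9
Then r = λ/(1−λ) = (4/9)/(5/9) = 4/5. Check: with r = 4/5, K = (4/9, 5/12) and [KWB]:[TWZ] = 8/9 as required.

r = 4/5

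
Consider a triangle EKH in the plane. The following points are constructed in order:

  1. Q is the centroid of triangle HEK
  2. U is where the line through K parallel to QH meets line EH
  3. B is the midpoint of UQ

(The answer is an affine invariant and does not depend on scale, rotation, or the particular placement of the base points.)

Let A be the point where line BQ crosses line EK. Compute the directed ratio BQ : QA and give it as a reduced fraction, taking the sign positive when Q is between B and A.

Work in coordinates with E = (0, 0), K = (1, 0), H = (0, 1).
1. Q is the centroid of triangle HEK ⇒ Q = (1/3, 1/3)
2. U is where the line through K parallel to QH meets line EH ⇒ U = (0, 2)
3. B is the midpoint of UQ ⇒ B = (1/6, 7/6)
line BQ meets EK at A = (2/5, 0)
Q = B + t·(A−B) with t = 5/7, so BQ:QA = 5/7:2/7

BQ:QA = 5/2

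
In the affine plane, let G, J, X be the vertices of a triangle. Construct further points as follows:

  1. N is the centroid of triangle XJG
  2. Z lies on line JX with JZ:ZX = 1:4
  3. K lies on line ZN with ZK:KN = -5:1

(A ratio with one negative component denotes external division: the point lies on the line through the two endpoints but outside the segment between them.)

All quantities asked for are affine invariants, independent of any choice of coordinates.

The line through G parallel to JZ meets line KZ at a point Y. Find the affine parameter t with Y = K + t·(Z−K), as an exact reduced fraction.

t = -7/5

Set G = (0, 0), J = (1, 0), X = (0, 1); any affine frame gives the same invariant.
1. N is the centroid of triangle XJG ⇒ N = (1/3, 1/3)
2. Z lies on line JX with JZ:ZX = 1:4 ⇒ Z = (4/5, 1/5)
3. K lies on line ZN with ZK:KN = -5:1 ⇒ K = (13/60, 11/30)
through G parallel to JZ: direction (-1/5, 1/5); meets KZ at Y = (-3/5, 3/5)
Y = K + t·(Z−K) with t = -7/5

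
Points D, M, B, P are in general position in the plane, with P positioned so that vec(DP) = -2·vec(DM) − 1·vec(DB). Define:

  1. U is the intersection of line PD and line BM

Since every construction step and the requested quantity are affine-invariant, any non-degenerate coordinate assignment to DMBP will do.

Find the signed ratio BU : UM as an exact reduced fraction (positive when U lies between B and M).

Assign D = (0, 0), M = (1, 0), B = (0, 1), P = (-2, -1) — the answer is frame-independent, so this choice is without loss of generality.
1. U is the intersection of line PD and line BM ⇒ U = (2/3, 1/3)
U = B + t·(M−B) with t = 2/3, so BU:UM = t:(1−t) = 2/3:1/3

BU:UM = 2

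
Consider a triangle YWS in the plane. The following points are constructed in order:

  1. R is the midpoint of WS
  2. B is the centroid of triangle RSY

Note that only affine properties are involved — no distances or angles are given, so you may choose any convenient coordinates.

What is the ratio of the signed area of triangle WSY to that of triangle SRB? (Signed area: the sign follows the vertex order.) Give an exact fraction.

[WSY]:[SRB] = -6

Set Y = (0, 0), W = (1, 0), S = (0, 1); any affine frame gives the same invariant.
1. R is the midpoint of WS ⇒ R = (1/2, 1/2)
2. B is the centroid of triangle RSY ⇒ B = (1/6, 1/2)
2·[WSY] = 1, 2·[SRB] = -1/6
[WSY]:[SRB] = 1:-1/6 = -6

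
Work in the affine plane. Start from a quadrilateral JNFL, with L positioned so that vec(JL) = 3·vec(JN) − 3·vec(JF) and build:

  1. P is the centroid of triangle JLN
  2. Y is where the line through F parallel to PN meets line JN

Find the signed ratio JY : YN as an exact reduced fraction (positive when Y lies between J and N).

Assign J = (0, 0), N = (1, 0), F = (0, 1), L = (3, -3) — the answer is frame-independent, so this choice is without loss of generality.
1. P is the centroid of triangle JLN ⇒ P = (4/3, -1)
2. Y is where the line through F parallel to PN meets line JN ⇒ Y = (1/3, 0)
Y = J + t·(N−J) with t = 1/3, so JY:YN = t:(1−t) = 1/3:2/3

JY:YN = 1/2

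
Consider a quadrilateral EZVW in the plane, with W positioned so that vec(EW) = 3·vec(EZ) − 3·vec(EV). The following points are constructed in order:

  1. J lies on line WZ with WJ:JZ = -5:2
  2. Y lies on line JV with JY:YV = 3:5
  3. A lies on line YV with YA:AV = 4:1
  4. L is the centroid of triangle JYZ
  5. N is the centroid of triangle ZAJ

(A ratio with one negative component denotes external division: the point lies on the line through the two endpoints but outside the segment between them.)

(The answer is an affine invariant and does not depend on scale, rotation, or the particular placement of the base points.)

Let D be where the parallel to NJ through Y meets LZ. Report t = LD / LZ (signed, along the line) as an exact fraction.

t = -13/17

Set E = (0, 0), Z = (1, 0), V = (0, 1), W = (3, -3); any affine frame gives the same invariant.
1. J lies on line WZ with WJ:JZ = -5:2 ⇒ J = (-1/3, 2)
2. Y lies on line JV with JY:YV = 3:5 ⇒ Y = (-5/24, 13/8)
3. A lies on line YV with YA:AV = 4:1 ⇒ A = (-1/24, 9/8)
4. L is the centroid of triangle JYZ ⇒ L = (11/72, 29/24)
5. N is the centroid of triangle ZAJ ⇒ N = (5/24, 25/24)
through Y parallel to NJ: direction (-13/24, 23/24); meets LZ at D = (-101/204, 145/68)
D = L + t·(Z−L) with t = -13/17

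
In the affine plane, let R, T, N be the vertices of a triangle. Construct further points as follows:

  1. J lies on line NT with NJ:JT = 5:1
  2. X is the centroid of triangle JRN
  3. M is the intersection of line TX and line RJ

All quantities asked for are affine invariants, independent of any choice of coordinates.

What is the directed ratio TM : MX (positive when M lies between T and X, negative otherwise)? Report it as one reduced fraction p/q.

TM:MX = 3/5

Choose coordinates R = (0, 0), T = (1, 0), N = (0, 1).
1. J lies on line NT with NJ:JT = 5:1 ⇒ J = (5/6, 1/6)
2. X is the centroid of triangle JRN ⇒ X = (5/18, 7/18)
3. M is the intersection of line TX and line RJ ⇒ M = (35/48, 7/48)
M = T + t·(X−T) with t = 3/8, so TM:MX = t:(1−t) = 3/8:5/8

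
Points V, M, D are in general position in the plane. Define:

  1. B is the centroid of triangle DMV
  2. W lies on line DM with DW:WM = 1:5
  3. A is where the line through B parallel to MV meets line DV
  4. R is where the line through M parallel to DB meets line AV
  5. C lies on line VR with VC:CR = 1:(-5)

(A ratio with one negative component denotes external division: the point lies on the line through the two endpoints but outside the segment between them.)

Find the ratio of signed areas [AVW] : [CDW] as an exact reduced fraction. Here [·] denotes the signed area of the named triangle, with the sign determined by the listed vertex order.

Set V = (0, 0), M = (1, 0), D = (0, 1); any affine frame gives the same invariant.
1. B is the centroid of triangle DMV ⇒ B = (1/3, 1/3)
2. W lies on line DM with DW:WM = 1:5 ⇒ W = (1/6, 5/6)
3. A is where the line through B parallel to MV meets line DV ⇒ A = (0, 1/3)
4. R is where the line through M parallel to DB meets line AV ⇒ R = (0, 2)
5. C lies on line VR with VC:CR = 1:(-5) ⇒ C = (0, -1/2)
2·[AVW] = 1/18, 2·[CDW] = -1/4
[AVW]:[CDW] = 1/18:-1/4 = -2/9

[AVW]:[CDW] = -2/9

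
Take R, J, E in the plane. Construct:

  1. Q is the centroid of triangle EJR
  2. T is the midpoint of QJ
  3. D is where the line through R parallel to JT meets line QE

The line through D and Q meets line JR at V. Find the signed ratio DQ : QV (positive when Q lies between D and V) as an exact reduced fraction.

DQ:QV = -2

Choose coordinates R = (0, 0), J = (1, 0), E = (0, 1).
1. Q is the centroid of triangle EJR ⇒ Q = (1/3, 1/3)
2. T is the midpoint of QJ ⇒ T = (2/3, 1/6)
3. D is where the line through R parallel to JT meets line QE ⇒ D = (2/3, -1/3)
line DQ meets JR at V = (1/2, 0)
Q = D + t·(V−D) with t = 2, so DQ:QV = 2:-1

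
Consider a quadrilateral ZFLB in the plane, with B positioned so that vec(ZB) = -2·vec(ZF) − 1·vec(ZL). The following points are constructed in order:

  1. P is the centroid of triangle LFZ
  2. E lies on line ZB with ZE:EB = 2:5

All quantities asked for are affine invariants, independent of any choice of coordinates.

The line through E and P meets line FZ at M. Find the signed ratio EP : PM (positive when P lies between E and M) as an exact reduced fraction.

EP:PM = -13/7

Work in coordinates with Z = (0, 0), F = (1, 0), L = (0, 1), B = (-2, -1).
1. P is the centroid of triangle LFZ ⇒ P = (1/3, 1/3)
2. E lies on line ZB with ZE:EB = 2:5 ⇒ E = (-4/7, -2/7)
line EP meets FZ at M = (-2/13, 0)
P = E + t·(M−E) with t = 13/6, so EP:PM = 13/6:-7/6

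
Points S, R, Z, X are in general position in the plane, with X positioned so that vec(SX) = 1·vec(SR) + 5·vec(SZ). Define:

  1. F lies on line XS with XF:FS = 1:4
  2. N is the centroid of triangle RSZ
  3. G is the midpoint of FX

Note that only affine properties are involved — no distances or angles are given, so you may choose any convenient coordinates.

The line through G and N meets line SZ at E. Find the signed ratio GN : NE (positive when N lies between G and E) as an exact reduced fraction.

GN:NE = 17/10

Choose coordinates S = (0, 0), R = (1, 0), Z = (0, 1), X = (1, 5).
1. F lies on line XS with XF:FS = 1:4 ⇒ F = (4/5, 4)
2. N is the centroid of triangle RSZ ⇒ N = (1/3, 1/3)
3. G is the midpoint of FX ⇒ G = (9/10, 9/2)
line GN meets SZ at E = (0, -36/17)
N = G + t·(E−G) with t = 17/27, so GN:NE = 17/27:10/27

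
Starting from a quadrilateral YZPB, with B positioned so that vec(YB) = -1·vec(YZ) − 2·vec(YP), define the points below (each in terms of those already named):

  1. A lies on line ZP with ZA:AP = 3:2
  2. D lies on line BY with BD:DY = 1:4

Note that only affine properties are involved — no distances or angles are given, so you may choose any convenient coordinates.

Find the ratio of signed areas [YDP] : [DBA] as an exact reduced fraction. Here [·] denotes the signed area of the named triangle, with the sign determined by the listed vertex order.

Assign Y = (0, 0), Z = (1, 0), P = (0, 1), B = (-1, -2) — the answer is frame-independent, so this choice is without loss of generality.
1. A lies on line ZP with ZA:AP = 3:2 ⇒ A = (2/5, 3/5)
2. D lies on line BY with BD:DY = 1:4 ⇒ D = (-4/5, -8/5)
2·[YDP] = -4/5, 2·[DBA] = 1/25
[YDP]:[DBA] = -4/5:1/25 = -20

[YDP]:[DBA] = -20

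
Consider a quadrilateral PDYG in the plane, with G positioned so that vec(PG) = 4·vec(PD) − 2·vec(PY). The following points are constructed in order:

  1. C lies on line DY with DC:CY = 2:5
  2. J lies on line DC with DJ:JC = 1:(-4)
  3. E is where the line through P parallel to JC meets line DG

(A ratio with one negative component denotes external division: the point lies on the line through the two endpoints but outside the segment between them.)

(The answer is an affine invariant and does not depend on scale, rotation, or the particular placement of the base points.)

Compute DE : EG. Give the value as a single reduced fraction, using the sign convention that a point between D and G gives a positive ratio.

DE:EG = -1/2

Choose coordinates P = (0, 0), D = (1, 0), Y = (0, 1), G = (4, -2).
1. C lies on line DY with DC:CY = 2:5 ⇒ C = (5/7, 2/7)
2. J lies on line DC with DJ:JC = 1:(-4) ⇒ J = (23/21, -2/21)
3. E is where the line through P parallel to JC meets line DG ⇒ E = (-2, 2)
E = D + t·(G−D) with t = -1, so DE:EG = t:(1−t) = -1:2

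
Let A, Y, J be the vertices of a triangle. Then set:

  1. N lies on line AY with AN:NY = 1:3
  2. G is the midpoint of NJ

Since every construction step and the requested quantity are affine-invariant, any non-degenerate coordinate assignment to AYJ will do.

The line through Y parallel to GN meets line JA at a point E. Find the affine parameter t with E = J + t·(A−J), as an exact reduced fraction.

t = -3

Assign A = (0, 0), Y = (1, 0), J = (0, 1) — the answer is frame-independent, so this choice is without loss of generality.
1. N lies on line AY with AN:NY = 1:3 ⇒ N = (1/4, 0)
2. G is the midpoint of NJ ⇒ G = (1/8, 1/2)
through Y parallel to GN: direction (1/8, -1/2); meets JA at E = (0, 4)
E = J + t·(A−J) with t = -3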